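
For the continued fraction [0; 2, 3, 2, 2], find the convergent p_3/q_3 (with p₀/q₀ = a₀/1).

7/16

Using pₖ = aₖpₖ₋₁ + pₖ₋₂, qₖ = aₖqₖ₋₁ + qₖ₋₂ (with p₋₁=1, p₋₂=0, q₋₁=0, q₋₂=1):
  k=0: a=0, p=0, q=1
  k=1: a=2, p=1, q=2
  k=2: a=3, p=3, q=7
  k=3: a=2, p=7, q=16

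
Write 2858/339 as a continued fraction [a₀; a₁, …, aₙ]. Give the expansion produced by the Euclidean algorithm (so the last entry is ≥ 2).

2858 = 8×339 + 146
339 = 2×146 + 47
146 = 3×47 + 5
47 = 9×5 + 2
5 = 2×2 + 1
2 = 2×1 + 0  (stop)
So 2858/339 = [8; 2, 3, 9, 2, 2].

[8; 2, 3, 9, 2, 2]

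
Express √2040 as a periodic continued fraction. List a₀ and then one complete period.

a₀ = ⌊√2040⌋ = 45.

[45; 6, 90]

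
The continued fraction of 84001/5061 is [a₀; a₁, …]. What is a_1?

1

84001 = 16·5061 + 3025   →  a_0 = 16
5061 = 1·3025 + 2036   →  a_1 = 1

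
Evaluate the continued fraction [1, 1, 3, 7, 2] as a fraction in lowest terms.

Using pₖ = aₖpₖ₋₁ + pₖ₋₂ and qₖ = aₖqₖ₋₁ + qₖ₋₂:
  k=0: a=1, p=1, q=1
  k=1: a=1, p=2, q=1
  k=2: a=3, p=7, q=4
  k=3: a=7, p=51, q=29
  k=4: a=2, p=109, q=62

109/62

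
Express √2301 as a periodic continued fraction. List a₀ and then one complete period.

[47; 1, 30, 1, 94]

a₀ = ⌊√2301⌋ = 47.
With m₀=0, d₀=1 and mₖ₊₁ = dₖaₖ − mₖ, dₖ₊₁ = (n − mₖ₊₁²)/dₖ, aₖ₊₁ = ⌊(a₀+mₖ₊₁)/dₖ₊₁⌋:
  k=1: m=47, d=92, a=1
  k=2: m=45, d=3, a=30
  k=3: m=45, d=92, a=1
  k=4: m=47, d=1, a=94
d=1 and a=2a₀=94 at k=4, so the next step gives (m, d) = (47, 92) again — its k=1 value — and the period has length 4.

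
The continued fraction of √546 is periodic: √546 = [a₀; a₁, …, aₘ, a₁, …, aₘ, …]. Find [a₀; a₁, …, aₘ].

[23; 2, 1, 2, 1, 2, 46]

a₀ = ⌊√546⌋ = 23.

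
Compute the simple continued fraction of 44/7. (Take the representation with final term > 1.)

[6; 3, 2]

44 = 6·7 + 2
7 = 3·2 + 1
2 = 2·1 + 0  (stop)
So 44/7 = [6; 3, 2].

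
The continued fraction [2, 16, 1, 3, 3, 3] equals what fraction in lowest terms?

Fold from the inside: start with 3/1.
  3 + 1/3 = 10/3
  3 + 3/10 = 33/10
  1 + 10/33 = 43/33
  16 + 33/43 = 721/43
  2 + 43/721 = 1485/721

1485/721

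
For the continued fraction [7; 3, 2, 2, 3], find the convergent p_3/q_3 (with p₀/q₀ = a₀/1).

124/17

Using pₖ = aₖpₖ₋₁ + pₖ₋₂, qₖ = aₖqₖ₋₁ + qₖ₋₂ (with p₋₁=1, p₋₂=0, q₋₁=0, q₋₂=1):
  k=0: a=7, p=7, q=1
  k=1: a=3, p=22, q=3
  k=2: a=2, p=51, q=7
  k=3: a=2, p=124, q=17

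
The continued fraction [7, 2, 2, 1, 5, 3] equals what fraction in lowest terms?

Fold from the inside: start with 3/1.
  5 + 1/3 = 16/3
  1 + 3/16 = 19/16
  2 + 16/19 = 54/19
  2 + 19/54 = 127/54
  7 + 54/127 = 943/127

943/127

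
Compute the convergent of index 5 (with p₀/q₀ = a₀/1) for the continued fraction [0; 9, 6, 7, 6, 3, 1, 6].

835/7651

Using pₖ = aₖpₖ₋₁ + pₖ₋₂, qₖ = aₖqₖ₋₁ + qₖ₋₂ (with p₋₁=1, p₋₂=0, q₋₁=0, q₋₂=1):
  k=0: a=0, p=0, q=1
  k=1: a=9, p=1, q=9
  k=2: a=6, p=6, q=55
  k=3: a=7, p=43, q=394
  k=4: a=6, p=264, q=2419
  k=5: a=3, p=835, q=7651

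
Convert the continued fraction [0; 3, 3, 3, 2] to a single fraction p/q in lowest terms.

23/76

Using pₖ = aₖpₖ₋₁ + pₖ₋₂ and qₖ = aₖqₖ₋₁ + qₖ₋₂:
  k=0: a=0, p=0, q=1
  k=1: a=3, p=1, q=3
  k=2: a=3, p=3, q=10
  k=3: a=3, p=10, q=33
  k=4: a=2, p=23, q=76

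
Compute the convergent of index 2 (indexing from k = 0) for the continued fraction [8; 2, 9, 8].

161/19

Using pₖ = aₖpₖ₋₁ + pₖ₋₂, qₖ = aₖqₖ₋₁ + qₖ₋₂ (with p₋₁=1, p₋₂=0, q₋₁=0, q₋₂=1):
  k=0: a=8, p=8, q=1
  k=1: a=2, p=17, q=2
  k=2: a=9, p=161, q=19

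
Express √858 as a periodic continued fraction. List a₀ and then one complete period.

a₀ = ⌊√858⌋ = 29.

[29; 3, 2, 3, 58]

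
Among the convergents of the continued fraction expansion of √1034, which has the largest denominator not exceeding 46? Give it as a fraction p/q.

1029/32

√1034 = [32; 6, 2, 2, 2, 6, 64, …] (period length 6).
Convergents:
  p_0/q_0 = 32/1
  p_1/q_1 = 193/6
  p_2/q_2 = 418/13
  p_3/q_3 = 1029/32
  p_4/q_4 = 2476/77
q_3 = 32 ≤ 46 < 77 = q_4, so the answer is 1029/32.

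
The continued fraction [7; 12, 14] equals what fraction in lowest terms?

1197/169

Fold from the inside: start with 14/1.
  12 + 1/14 = 169/14
  7 + 14/169 = 1197/169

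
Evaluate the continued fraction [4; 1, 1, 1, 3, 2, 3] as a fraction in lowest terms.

399/86

Fold from the inside: start with 3/1.
  2 + 1/3 = 7/3
  3 + 3/7 = 24/7
  1 + 7/24 = 31/24
  1 + 24/31 = 55/31
  1 + 31/55 = 86/55
  4 + 55/86 = 399/86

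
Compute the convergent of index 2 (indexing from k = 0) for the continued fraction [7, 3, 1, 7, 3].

Using pₖ = aₖpₖ₋₁ + pₖ₋₂, qₖ = aₖqₖ₋₁ + qₖ₋₂ (with p₋₁=1, p₋₂=0, q₋₁=0, q₋₂=1):
  k=0: a=7, p=7, q=1
  k=1: a=3, p=22, q=3
  k=2: a=1, p=29, q=4

29/4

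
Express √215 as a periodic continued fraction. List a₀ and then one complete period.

a₀ = ⌊√215⌋ = 14.
With m₀=0, d₀=1 and mₖ₊₁ = dₖaₖ − mₖ, dₖ₊₁ = (n − mₖ₊₁²)/dₖ, aₖ₊₁ = ⌊(a₀+mₖ₊₁)/dₖ₊₁⌋:
  k=1: m=14, d=19, a=1
  k=2: m=5, d=10, a=1
  k=3: m=5, d=19, a=1
  k=4: m=14, d=1, a=28
d=1 and a=2a₀=28 at k=4, so the next step gives (m, d) = (14, 19) again — its k=1 value — and the period has length 4.

[14; 1, 1, 1, 28]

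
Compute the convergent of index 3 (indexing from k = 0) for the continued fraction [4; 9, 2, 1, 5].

115/28

Using pₖ = aₖpₖ₋₁ + pₖ₋₂, qₖ = aₖqₖ₋₁ + qₖ₋₂ (with p₋₁=1, p₋₂=0, q₋₁=0, q₋₂=1):
  k=0: a=4, p=4, q=1
  k=1: a=9, p=37, q=9
  k=2: a=2, p=78, q=19
  k=3: a=1, p=115, q=28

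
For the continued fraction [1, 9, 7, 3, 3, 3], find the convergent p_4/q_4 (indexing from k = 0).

Using pₖ = aₖpₖ₋₁ + pₖ₋₂, qₖ = aₖqₖ₋₁ + qₖ₋₂ (with p₋₁=1, p₋₂=0, q₋₁=0, q₋₂=1):
  k=0: a=1, p=1, q=1
  k=1: a=9, p=10, q=9
  k=2: a=7, p=71, q=64
  k=3: a=3, p=223, q=201
  k=4: a=3, p=740, q=667

740/667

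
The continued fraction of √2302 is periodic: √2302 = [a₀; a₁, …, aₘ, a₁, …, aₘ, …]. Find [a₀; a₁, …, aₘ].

a₀ = ⌊√2302⌋ = 47.
With m₀=0, d₀=1 and mₖ₊₁ = dₖaₖ − mₖ, dₖ₊₁ = (n − mₖ₊₁²)/dₖ, aₖ₊₁ = ⌊(a₀+mₖ₊₁)/dₖ₊₁⌋:
  k=1: m=47, d=93, a=1
  k=2: m=46, d=2, a=46
  k=3: m=46, d=93, a=1
  k=4: m=47, d=1, a=94
d=1 and a=2a₀=94 at k=4, so the next step gives (m, d) = (47, 93) again — its k=1 value — and the period has length 4.

[47; 1, 46, 1, 94]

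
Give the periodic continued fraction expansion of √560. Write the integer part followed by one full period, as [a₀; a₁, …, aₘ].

a₀ = ⌊√560⌋ = 23.

[23; 1, 1, 1, 46]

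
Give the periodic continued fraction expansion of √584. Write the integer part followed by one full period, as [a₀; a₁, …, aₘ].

a₀ = ⌊√584⌋ = 24.
With m₀=0, d₀=1 and mₖ₊₁ = dₖaₖ − mₖ, dₖ₊₁ = (n − mₖ₊₁²)/dₖ, aₖ₊₁ = ⌊(a₀+mₖ₊₁)/dₖ₊₁⌋:
  k=1: m=24, d=8, a=6
  k=2: m=24, d=1, a=48
d=1 and a=2a₀=48 at k=2, so the next step gives (m, d) = (24, 8) again — its k=1 value — and the period has length 2.

[24; 6, 48]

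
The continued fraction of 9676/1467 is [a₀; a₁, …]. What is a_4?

9676 = 6·1467 + 874   →  a_0 = 6
1467 = 1·874 + 593   →  a_1 = 1
874 = 1·593 + 281   →  a_2 = 1
593 = 2·281 + 31   →  a_3 = 2
281 = 9·31 + 2   →  a_4 = 9

9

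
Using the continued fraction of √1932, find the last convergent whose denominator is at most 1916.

84085/1913

√1932 = [43; 1, 20, 1, 86, …] (period length 4).
Convergents:
  p_0/q_0 = 43/1
  p_1/q_1 = 44/1
  p_2/q_2 = 923/21
  p_3/q_3 = 967/22
  p_4/q_4 = 84085/1913
  p_5/q_5 = 85052/1935
q_4 = 1913 ≤ 1916 < 1935 = q_5, so the answer is 84085/1913.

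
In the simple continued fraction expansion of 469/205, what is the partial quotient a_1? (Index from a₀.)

469 = 2·205 + 59   →  a_0 = 2
205 = 3·59 + 28   →  a_1 = 3

3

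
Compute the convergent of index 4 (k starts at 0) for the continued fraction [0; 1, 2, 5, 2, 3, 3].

24/35

Using pₖ = aₖpₖ₋₁ + pₖ₋₂, qₖ = aₖqₖ₋₁ + qₖ₋₂ (with p₋₁=1, p₋₂=0, q₋₁=0, q₋₂=1):
  k=0: a=0, p=0, q=1
  k=1: a=1, p=1, q=1
  k=2: a=2, p=2, q=3
  k=3: a=5, p=11, q=16
  k=4: a=2, p=24, q=35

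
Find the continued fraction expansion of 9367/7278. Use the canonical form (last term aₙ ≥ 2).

9367 = 1*7278 + 2089
7278 = 3*2089 + 1011
2089 = 2*1011 + 67
1011 = 15*67 + 6
67 = 11*6 + 1
6 = 6*1 + 0  (stop)
So 9367/7278 = [1; 3, 2, 15, 11, 6].

[1; 3, 2, 15, 11, 6]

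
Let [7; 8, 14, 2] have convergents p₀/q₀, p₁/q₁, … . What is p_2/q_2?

805/113

Using pₖ = aₖpₖ₋₁ + pₖ₋₂, qₖ = aₖqₖ₋₁ + qₖ₋₂ (with p₋₁=1, p₋₂=0, q₋₁=0, q₋₂=1):
  k=0: a=7, p=7, q=1
  k=1: a=8, p=57, q=8
  k=2: a=14, p=805, q=113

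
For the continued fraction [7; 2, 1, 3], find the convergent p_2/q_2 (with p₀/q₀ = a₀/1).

Using pₖ = aₖpₖ₋₁ + pₖ₋₂, qₖ = aₖqₖ₋₁ + qₖ₋₂ (with p₋₁=1, p₋₂=0, q₋₁=0, q₋₂=1):
  k=0: a=7, p=7, q=1
  k=1: a=2, p=15, q=2
  k=2: a=1, p=22, q=3

22/3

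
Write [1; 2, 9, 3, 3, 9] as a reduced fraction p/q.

2688/1823

Fold from the inside: start with 9/1.
  3 + 1/9 = 28/9
  3 + 9/28 = 93/28
  9 + 28/93 = 865/93
  2 + 93/865 = 1823/865
  1 + 865/1823 = 2688/1823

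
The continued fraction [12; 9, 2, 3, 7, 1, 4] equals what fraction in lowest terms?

32311/2669

Fold from the inside: start with 4/1.
  1 + 1/4 = 5/4
  7 + 4/5 = 39/5
  3 + 5/39 = 122/39
  2 + 39/122 = 283/122
  9 + 122/283 = 2669/283
  12 + 283/2669 = 32311/2669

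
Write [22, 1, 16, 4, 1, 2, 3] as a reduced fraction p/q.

18560/809

Fold from the inside: start with 3/1.
  2 + 1/3 = 7/3
  1 + 3/7 = 10/7
  4 + 7/10 = 47/10
  16 + 10/47 = 762/47
  1 + 47/762 = 809/762
  22 + 762/809 = 18560/809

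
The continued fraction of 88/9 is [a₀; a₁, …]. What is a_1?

1

88 = 9·9 + 7   →  a_0 = 9
9 = 1·7 + 2   →  a_1 = 1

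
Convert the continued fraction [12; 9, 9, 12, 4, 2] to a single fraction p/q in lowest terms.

Using pₖ = aₖpₖ₋₁ + pₖ₋₂ and qₖ = aₖqₖ₋₁ + qₖ₋₂:
  k=0: a=12, p=12, q=1
  k=1: a=9, p=109, q=9
  k=2: a=9, p=993, q=82
  k=3: a=12, p=12025, q=993
  k=4: a=4, p=49093, q=4054
  k=5: a=2, p=110211, q=9101

110211/9101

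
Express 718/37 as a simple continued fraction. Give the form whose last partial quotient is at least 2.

[19; 2, 2, 7]

718 = 19·37 + 15
37 = 2·15 + 7
15 = 2·7 + 1
7 = 7·1 + 0  (stop)
So 718/37 = [19; 2, 2, 7].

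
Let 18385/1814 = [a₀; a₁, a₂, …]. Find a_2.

18385 = 10·1814 + 245   →  a_0 = 10
1814 = 7·245 + 99   →  a_1 = 7
245 = 2·99 + 47   →  a_2 = 2

2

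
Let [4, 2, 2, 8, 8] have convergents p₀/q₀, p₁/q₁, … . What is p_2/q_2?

22/5

Using pₖ = aₖpₖ₋₁ + pₖ₋₂, qₖ = aₖqₖ₋₁ + qₖ₋₂ (with p₋₁=1, p₋₂=0, q₋₁=0, q₋₂=1):
  k=0: a=4, p=4, q=1
  k=1: a=2, p=9, q=2
  k=2: a=2, p=22, q=5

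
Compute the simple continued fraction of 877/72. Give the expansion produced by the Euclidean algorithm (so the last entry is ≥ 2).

[12; 5, 1, 1, 6]

877 = 12*72 + 13
72 = 5*13 + 7
13 = 1*7 + 6
7 = 1*6 + 1
6 = 6*1 + 0  (stop)
So 877/72 = [12; 5, 1, 1, 6].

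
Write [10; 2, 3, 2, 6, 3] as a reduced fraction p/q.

3392/325

Using pₖ = aₖpₖ₋₁ + pₖ₋₂ and qₖ = aₖqₖ₋₁ + qₖ₋₂:
  k=0: a=10, p=10, q=1
  k=1: a=2, p=21, q=2
  k=2: a=3, p=73, q=7
  k=3: a=2, p=167, q=16
  k=4: a=6, p=1075, q=103
  k=5: a=3, p=3392, q=325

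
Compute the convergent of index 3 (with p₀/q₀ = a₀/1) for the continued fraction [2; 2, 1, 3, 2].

26/11

Using pₖ = aₖpₖ₋₁ + pₖ₋₂, qₖ = aₖqₖ₋₁ + qₖ₋₂ (with p₋₁=1, p₋₂=0, q₋₁=0, q₋₂=1):
  k=0: a=2, p=2, q=1
  k=1: a=2, p=5, q=2
  k=2: a=1, p=7, q=3
  k=3: a=3, p=26, q=11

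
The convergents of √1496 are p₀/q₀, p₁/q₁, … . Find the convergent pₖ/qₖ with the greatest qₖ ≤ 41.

1083/28

√1496 = [38; 1, 2, 9, 2, 1, 76, …] (period length 6).
Convergents:
  p_0/q_0 = 38/1
  p_1/q_1 = 39/1
  p_2/q_2 = 116/3
  p_3/q_3 = 1083/28
  p_4/q_4 = 2282/59
q_3 = 28 ≤ 41 < 59 = q_4, so the answer is 1083/28.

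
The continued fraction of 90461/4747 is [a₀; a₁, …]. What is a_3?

90461 = 19·4747 + 268   →  a_0 = 19
4747 = 17·268 + 191   →  a_1 = 17
268 = 1·191 + 77   →  a_2 = 1
191 = 2·77 + 37   →  a_3 = 2

2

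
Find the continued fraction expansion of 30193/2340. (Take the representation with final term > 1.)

30193 = 12×2340 + 2113
2340 = 1×2113 + 227
2113 = 9×227 + 70
227 = 3×70 + 17
70 = 4×17 + 2
17 = 8×2 + 1
2 = 2×1 + 0  (stop)
So 30193/2340 = [12; 1, 9, 3, 4, 8, 2].

[12; 1, 9, 3, 4, 8, 2]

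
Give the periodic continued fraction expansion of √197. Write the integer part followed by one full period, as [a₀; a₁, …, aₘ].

[14; 28]

a₀ = ⌊√197⌋ = 14.
With m₀=0, d₀=1 and mₖ₊₁ = dₖaₖ − mₖ, dₖ₊₁ = (n − mₖ₊₁²)/dₖ, aₖ₊₁ = ⌊(a₀+mₖ₊₁)/dₖ₊₁⌋:
  k=1: m=14, d=1, a=28
d=1 and a=2a₀=28 at k=1, so the next step gives (m, d) = (14, 1) again — its k=1 value — and the period has length 1.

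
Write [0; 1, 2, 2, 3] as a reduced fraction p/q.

17/24

Fold from the inside: start with 3/1.
  2 + 1/3 = 7/3
  2 + 3/7 = 17/7
  1 + 7/17 = 24/17
  0 + 17/24 = 17/24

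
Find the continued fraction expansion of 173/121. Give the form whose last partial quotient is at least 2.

173 = 1*121 + 52
121 = 2*52 + 17
52 = 3*17 + 1
17 = 17*1 + 0  (stop)
So 173/121 = [1; 2, 3, 17].

[1; 2, 3, 17]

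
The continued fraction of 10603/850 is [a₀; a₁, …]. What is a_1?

10603 = 12·850 + 403   →  a_0 = 12
850 = 2·403 + 44   →  a_1 = 2

2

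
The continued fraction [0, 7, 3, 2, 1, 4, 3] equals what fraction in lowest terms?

Using pₖ = aₖpₖ₋₁ + pₖ₋₂ and qₖ = aₖqₖ₋₁ + qₖ₋₂:
  k=0: a=0, p=0, q=1
  k=1: a=7, p=1, q=7
  k=2: a=3, p=3, q=22
  k=3: a=2, p=7, q=51
  k=4: a=1, p=10, q=73
  k=5: a=4, p=47, q=343
  k=6: a=3, p=151, q=1102

151/1102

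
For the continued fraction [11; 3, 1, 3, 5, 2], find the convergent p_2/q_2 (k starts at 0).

45/4

Using pₖ = aₖpₖ₋₁ + pₖ₋₂, qₖ = aₖqₖ₋₁ + qₖ₋₂ (with p₋₁=1, p₋₂=0, q₋₁=0, q₋₂=1):
  k=0: a=11, p=11, q=1
  k=1: a=3, p=34, q=3
  k=2: a=1, p=45, q=4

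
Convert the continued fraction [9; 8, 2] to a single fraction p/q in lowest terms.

Using pₖ = aₖpₖ₋₁ + pₖ₋₂ and qₖ = aₖqₖ₋₁ + qₖ₋₂:
  k=0: a=9, p=9, q=1
  k=1: a=8, p=73, q=8
  k=2: a=2, p=155, q=17

155/17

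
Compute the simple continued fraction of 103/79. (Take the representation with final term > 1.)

103 = 1×79 + 24
79 = 3×24 + 7
24 = 3×7 + 3
7 = 2×3 + 1
3 = 3×1 + 0  (stop)
So 103/79 = [1; 3, 3, 2, 3].

[1; 3, 3, 2, 3]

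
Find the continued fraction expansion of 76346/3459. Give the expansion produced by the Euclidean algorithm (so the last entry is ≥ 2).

76346 = 22·3459 + 248
3459 = 13·248 + 235
248 = 1·235 + 13
235 = 18·13 + 1
13 = 13·1 + 0  (stop)
So 76346/3459 = [22; 13, 1, 18, 13].

[22; 13, 1, 18, 13]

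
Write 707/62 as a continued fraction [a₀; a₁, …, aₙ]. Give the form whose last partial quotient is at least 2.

[11; 2, 2, 12]

707 = 11×62 + 25
62 = 2×25 + 12
25 = 2×12 + 1
12 = 12×1 + 0  (stop)
So 707/62 = [11; 2, 2, 12].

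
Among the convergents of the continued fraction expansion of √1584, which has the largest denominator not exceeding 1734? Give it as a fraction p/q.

√1584 = [39; 1, 3, 1, 78, …] (period length 4).
Convergents:
  p_0/q_0 = 39/1
  p_1/q_1 = 40/1
  p_2/q_2 = 159/4
  p_3/q_3 = 199/5
  p_4/q_4 = 15681/394
  p_5/q_5 = 15880/399
  p_6/q_6 = 63321/1591
  p_7/q_7 = 79201/1990
q_6 = 1591 ≤ 1734 < 1990 = q_7, so the answer is 63321/1591.

63321/1591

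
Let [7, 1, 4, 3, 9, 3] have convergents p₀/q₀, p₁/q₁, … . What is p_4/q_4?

Using pₖ = aₖpₖ₋₁ + pₖ₋₂, qₖ = aₖqₖ₋₁ + qₖ₋₂ (with p₋₁=1, p₋₂=0, q₋₁=0, q₋₂=1):
  k=0: a=7, p=7, q=1
  k=1: a=1, p=8, q=1
  k=2: a=4, p=39, q=5
  k=3: a=3, p=125, q=16
  k=4: a=9, p=1164, q=149

1164/149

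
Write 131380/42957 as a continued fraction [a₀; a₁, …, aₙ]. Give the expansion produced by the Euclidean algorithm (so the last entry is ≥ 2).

131380 = 3*42957 + 2509
42957 = 17*2509 + 304
2509 = 8*304 + 77
304 = 3*77 + 73
77 = 1*73 + 4
73 = 18*4 + 1
4 = 4*1 + 0  (stop)
So 131380/42957 = [3; 17, 8, 3, 1, 18, 4].

[3; 17, 8, 3, 1, 18, 4]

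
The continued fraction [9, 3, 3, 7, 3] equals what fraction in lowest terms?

2130/229

Fold from the inside: start with 3/1.
  7 + 1/3 = 22/3
  3 + 3/22 = 69/22
  3 + 22/69 = 229/69
  9 + 69/229 = 2130/229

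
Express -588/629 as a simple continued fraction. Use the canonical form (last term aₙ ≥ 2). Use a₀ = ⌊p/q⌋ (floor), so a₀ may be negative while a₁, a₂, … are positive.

[-1; 15, 2, 1, 13]

-588 = -1×629 + 41
629 = 15×41 + 14
41 = 2×14 + 13
14 = 1×13 + 1
13 = 13×1 + 0  (stop)
So -588/629 = [-1; 15, 2, 1, 13].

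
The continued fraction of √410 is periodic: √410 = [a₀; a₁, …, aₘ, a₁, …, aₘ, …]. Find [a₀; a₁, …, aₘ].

[20; 4, 40]

a₀ = ⌊√410⌋ = 20.
With m₀=0, d₀=1 and mₖ₊₁ = dₖaₖ − mₖ, dₖ₊₁ = (n − mₖ₊₁²)/dₖ, aₖ₊₁ = ⌊(a₀+mₖ₊₁)/dₖ₊₁⌋:
  k=1: m=20, d=10, a=4
  k=2: m=20, d=1, a=40
d=1 and a=2a₀=40 at k=2, so the next step gives (m, d) = (20, 10) again — its k=1 value — and the period has length 2.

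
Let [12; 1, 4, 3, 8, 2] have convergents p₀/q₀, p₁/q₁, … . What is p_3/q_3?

Using pₖ = aₖpₖ₋₁ + pₖ₋₂, qₖ = aₖqₖ₋₁ + qₖ₋₂ (with p₋₁=1, p₋₂=0, q₋₁=0, q₋₂=1):
  k=0: a=12, p=12, q=1
  k=1: a=1, p=13, q=1
  k=2: a=4, p=64, q=5
  k=3: a=3, p=205, q=16

205/16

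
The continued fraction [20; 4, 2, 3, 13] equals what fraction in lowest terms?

8333/412

Fold from the inside: start with 13/1.
  3 + 1/13 = 40/13
  2 + 13/40 = 93/40
  4 + 40/93 = 412/93
  20 + 93/412 = 8333/412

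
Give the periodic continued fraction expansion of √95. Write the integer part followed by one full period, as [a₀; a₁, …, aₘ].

a₀ = ⌊√95⌋ = 9.
With m₀=0, d₀=1 and mₖ₊₁ = dₖaₖ − mₖ, dₖ₊₁ = (n − mₖ₊₁²)/dₖ, aₖ₊₁ = ⌊(a₀+mₖ₊₁)/dₖ₊₁⌋:
  k=1: m=9, d=14, a=1
  k=2: m=5, d=5, a=2
  k=3: m=5, d=14, a=1
  k=4: m=9, d=1, a=18
d=1 and a=2a₀=18 at k=4, so the next step gives (m, d) = (9, 14) again — its k=1 value — and the period has length 4.

[9; 1, 2, 1, 18]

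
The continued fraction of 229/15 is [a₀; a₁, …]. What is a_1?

3

229 = 15·15 + 4   →  a_0 = 15
15 = 3·4 + 3   →  a_1 = 3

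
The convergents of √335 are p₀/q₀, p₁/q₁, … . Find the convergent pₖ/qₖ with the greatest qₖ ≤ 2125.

√335 = [18; 3, 3, 3, 36, …] (period length 4).
Convergents:
  p_0/q_0 = 18/1
  p_1/q_1 = 55/3
  p_2/q_2 = 183/10
  p_3/q_3 = 604/33
  p_4/q_4 = 21927/1198
  p_5/q_5 = 66385/3627
q_4 = 1198 ≤ 2125 < 3627 = q_5, so the answer is 21927/1198.

21927/1198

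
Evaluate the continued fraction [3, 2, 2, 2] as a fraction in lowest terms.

41/12

Using pₖ = aₖpₖ₋₁ + pₖ₋₂ and qₖ = aₖqₖ₋₁ + qₖ₋₂:
  k=0: a=3, p=3, q=1
  k=1: a=2, p=7, q=2
  k=2: a=2, p=17, q=5
  k=3: a=2, p=41, q=12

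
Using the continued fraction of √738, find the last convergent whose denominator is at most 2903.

√738 = [27; 6, 54, …] (period length 2).
Convergents:
  p_0/q_0 = 27/1
  p_1/q_1 = 163/6
  p_2/q_2 = 8829/325
  p_3/q_3 = 53137/1956
  p_4/q_4 = 2878227/105949
q_3 = 1956 ≤ 2903 < 105949 = q_4, so the answer is 53137/1956.

53137/1956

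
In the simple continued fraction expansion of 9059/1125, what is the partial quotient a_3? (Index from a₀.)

1

9059 = 8·1125 + 59   →  a_0 = 8
1125 = 19·59 + 4   →  a_1 = 19
59 = 14·4 + 3   →  a_2 = 14
4 = 1·3 + 1   →  a_3 = 1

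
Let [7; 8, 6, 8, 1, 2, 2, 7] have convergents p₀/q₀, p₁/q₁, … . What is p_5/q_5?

9245/1298

Using pₖ = aₖpₖ₋₁ + pₖ₋₂, qₖ = aₖqₖ₋₁ + qₖ₋₂ (with p₋₁=1, p₋₂=0, q₋₁=0, q₋₂=1):
  k=0: a=7, p=7, q=1
  k=1: a=8, p=57, q=8
  k=2: a=6, p=349, q=49
  k=3: a=8, p=2849, q=400
  k=4: a=1, p=3198, q=449
  k=5: a=2, p=9245, q=1298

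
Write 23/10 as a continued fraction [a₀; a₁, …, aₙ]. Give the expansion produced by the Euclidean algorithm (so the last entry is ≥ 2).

[2; 3, 3]

23 = 2·10 + 3
10 = 3·3 + 1
3 = 3·1 + 0  (stop)
So 23/10 = [2; 3, 3].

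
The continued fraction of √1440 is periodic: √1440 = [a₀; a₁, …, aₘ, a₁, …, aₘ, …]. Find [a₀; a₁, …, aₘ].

a₀ = ⌊√1440⌋ = 37.
With m₀=0, d₀=1 and mₖ₊₁ = dₖaₖ − mₖ, dₖ₊₁ = (n − mₖ₊₁²)/dₖ, aₖ₊₁ = ⌊(a₀+mₖ₊₁)/dₖ₊₁⌋:
  k=1: m=37, d=71, a=1
  k=2: m=34, d=4, a=17
  k=3: m=34, d=71, a=1
  k=4: m=37, d=1, a=74
d=1 and a=2a₀=74 at k=4, so the next step gives (m, d) = (37, 71) again — its k=1 value — and the period has length 4.

[37; 1, 17, 1, 74]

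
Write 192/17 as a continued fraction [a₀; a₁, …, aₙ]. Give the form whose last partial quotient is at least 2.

[11; 3, 2, 2]

192 = 11×17 + 5
17 = 3×5 + 2
5 = 2×2 + 1
2 = 2×1 + 0  (stop)
So 192/17 = [11; 3, 2, 2].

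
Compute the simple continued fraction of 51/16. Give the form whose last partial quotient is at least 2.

51 = 3×16 + 3
16 = 5×3 + 1
3 = 3×1 + 0  (stop)
So 51/16 = [3; 5, 3].

[3; 5, 3]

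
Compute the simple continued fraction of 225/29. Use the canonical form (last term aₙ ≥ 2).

225 = 7×29 + 22
29 = 1×22 + 7
22 = 3×7 + 1
7 = 7×1 + 0  (stop)
So 225/29 = [7; 1, 3, 7].

[7; 1, 3, 7]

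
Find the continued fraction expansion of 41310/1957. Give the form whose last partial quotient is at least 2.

41310 = 21·1957 + 213
1957 = 9·213 + 40
213 = 5·40 + 13
40 = 3·13 + 1
13 = 13·1 + 0  (stop)
So 41310/1957 = [21; 9, 5, 3, 13].

[21; 9, 5, 3, 13]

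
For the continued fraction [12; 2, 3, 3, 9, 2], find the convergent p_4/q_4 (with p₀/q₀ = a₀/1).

2661/214

Using pₖ = aₖpₖ₋₁ + pₖ₋₂, qₖ = aₖqₖ₋₁ + qₖ₋₂ (with p₋₁=1, p₋₂=0, q₋₁=0, q₋₂=1):
  k=0: a=12, p=12, q=1
  k=1: a=2, p=25, q=2
  k=2: a=3, p=87, q=7
  k=3: a=3, p=286, q=23
  k=4: a=9, p=2661, q=214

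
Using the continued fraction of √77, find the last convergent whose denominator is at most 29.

79/9

√77 = [8; 1, 3, 2, 3, 1, 16, …] (period length 6).
Convergents:
  p_0/q_0 = 8/1
  p_1/q_1 = 9/1
  p_2/q_2 = 35/4
  p_3/q_3 = 79/9
  p_4/q_4 = 272/31
q_3 = 9 ≤ 29 < 31 = q_4, so the answer is 79/9.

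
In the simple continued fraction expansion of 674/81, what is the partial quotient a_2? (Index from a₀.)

8

674 = 8·81 + 26   →  a_0 = 8
81 = 3·26 + 3   →  a_1 = 3
26 = 8·3 + 2   →  a_2 = 8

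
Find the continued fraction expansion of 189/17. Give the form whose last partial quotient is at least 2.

[11; 8, 2]

189 = 11×17 + 2
17 = 8×2 + 1
2 = 2×1 + 0  (stop)
So 189/17 = [11; 8, 2].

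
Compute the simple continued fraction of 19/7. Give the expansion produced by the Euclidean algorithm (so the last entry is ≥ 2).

[2; 1, 2, 2]

19 = 2*7 + 5
7 = 1*5 + 2
5 = 2*2 + 1
2 = 2*1 + 0  (stop)
So 19/7 = [2; 1, 2, 2].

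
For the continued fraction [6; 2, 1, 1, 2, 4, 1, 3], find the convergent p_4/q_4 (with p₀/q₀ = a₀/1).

Using pₖ = aₖpₖ₋₁ + pₖ₋₂, qₖ = aₖqₖ₋₁ + qₖ₋₂ (with p₋₁=1, p₋₂=0, q₋₁=0, q₋₂=1):
  k=0: a=6, p=6, q=1
  k=1: a=2, p=13, q=2
  k=2: a=1, p=19, q=3
  k=3: a=1, p=32, q=5
  k=4: a=2, p=83, q=13

83/13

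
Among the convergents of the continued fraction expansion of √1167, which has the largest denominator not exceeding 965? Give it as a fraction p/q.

√1167 = [34; 6, 5, 11, 5, 6, 68, …] (period length 6).
Convergents:
  p_0/q_0 = 34/1
  p_1/q_1 = 205/6
  p_2/q_2 = 1059/31
  p_3/q_3 = 11854/347
  p_4/q_4 = 60329/1766
q_3 = 347 ≤ 965 < 1766 = q_4, so the answer is 11854/347.

11854/347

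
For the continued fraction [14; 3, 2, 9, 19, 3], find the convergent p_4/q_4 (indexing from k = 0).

18017/1261

Using pₖ = aₖpₖ₋₁ + pₖ₋₂, qₖ = aₖqₖ₋₁ + qₖ₋₂ (with p₋₁=1, p₋₂=0, q₋₁=0, q₋₂=1):
  k=0: a=14, p=14, q=1
  k=1: a=3, p=43, q=3
  k=2: a=2, p=100, q=7
  k=3: a=9, p=943, q=66
  k=4: a=19, p=18017, q=1261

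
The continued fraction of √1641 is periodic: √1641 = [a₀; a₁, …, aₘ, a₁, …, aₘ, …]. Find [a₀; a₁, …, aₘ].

[40; 1, 1, 26, 1, 1, 80]

a₀ = ⌊√1641⌋ = 40.
With m₀=0, d₀=1 and mₖ₊₁ = dₖaₖ − mₖ, dₖ₊₁ = (n − mₖ₊₁²)/dₖ, aₖ₊₁ = ⌊(a₀+mₖ₊₁)/dₖ₊₁⌋:
  k=1: m=40, d=41, a=1
  k=2: m=1, d=40, a=1
  k=3: m=39, d=3, a=26
  k=4: m=39, d=40, a=1
  k=5: m=1, d=41, a=1
  k=6: m=40, d=1, a=80
d=1 and a=2a₀=80 at k=6, so the next step gives (m, d) = (40, 41) again — its k=1 value — and the period has length 6.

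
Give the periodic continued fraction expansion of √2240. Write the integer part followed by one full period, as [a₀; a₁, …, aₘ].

a₀ = ⌊√2240⌋ = 47.

[47; 3, 23, 3, 94]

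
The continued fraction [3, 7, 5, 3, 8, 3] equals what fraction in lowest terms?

9364/2983

Fold from the inside: start with 3/1.
  8 + 1/3 = 25/3
  3 + 3/25 = 78/25
  5 + 25/78 = 415/78
  7 + 78/415 = 2983/415
  3 + 415/2983 = 9364/2983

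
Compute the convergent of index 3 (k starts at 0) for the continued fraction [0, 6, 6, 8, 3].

49/302

Using pₖ = aₖpₖ₋₁ + pₖ₋₂, qₖ = aₖqₖ₋₁ + qₖ₋₂ (with p₋₁=1, p₋₂=0, q₋₁=0, q₋₂=1):
  k=0: a=0, p=0, q=1
  k=1: a=6, p=1, q=6
  k=2: a=6, p=6, q=37
  k=3: a=8, p=49, q=302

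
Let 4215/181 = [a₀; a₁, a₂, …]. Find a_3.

12

4215 = 23·181 + 52   →  a_0 = 23
181 = 3·52 + 25   →  a_1 = 3
52 = 2·25 + 2   →  a_2 = 2
25 = 12·2 + 1   →  a_3 = 12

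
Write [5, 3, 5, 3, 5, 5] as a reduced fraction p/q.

Using pₖ = aₖpₖ₋₁ + pₖ₋₂ and qₖ = aₖqₖ₋₁ + qₖ₋₂:
  k=0: a=5, p=5, q=1
  k=1: a=3, p=16, q=3
  k=2: a=5, p=85, q=16
  k=3: a=3, p=271, q=51
  k=4: a=5, p=1440, q=271
  k=5: a=5, p=7471, q=1406

7471/1406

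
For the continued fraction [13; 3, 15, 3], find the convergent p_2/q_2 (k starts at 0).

613/46

Using pₖ = aₖpₖ₋₁ + pₖ₋₂, qₖ = aₖqₖ₋₁ + qₖ₋₂ (with p₋₁=1, p₋₂=0, q₋₁=0, q₋₂=1):
  k=0: a=13, p=13, q=1
  k=1: a=3, p=40, q=3
  k=2: a=15, p=613, q=46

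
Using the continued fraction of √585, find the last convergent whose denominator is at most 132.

2201/91

√585 = [24; 5, 2, 1, 4, 1, 2, 5, 48, …] (period length 8).
Convergents:
  p_0/q_0 = 24/1
  p_1/q_1 = 121/5
  p_2/q_2 = 266/11
  p_3/q_3 = 387/16
  p_4/q_4 = 1814/75
  p_5/q_5 = 2201/91
  p_6/q_6 = 6216/257
q_5 = 91 ≤ 132 < 257 = q_6, so the answer is 2201/91.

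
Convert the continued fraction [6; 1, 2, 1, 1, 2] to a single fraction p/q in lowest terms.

Using pₖ = aₖpₖ₋₁ + pₖ₋₂ and qₖ = aₖqₖ₋₁ + qₖ₋₂:
  k=0: a=6, p=6, q=1
  k=1: a=1, p=7, q=1
  k=2: a=2, p=20, q=3
  k=3: a=1, p=27, q=4
  k=4: a=1, p=47, q=7
  k=5: a=2, p=121, q=18

121/18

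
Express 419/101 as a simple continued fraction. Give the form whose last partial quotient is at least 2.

419 = 4·101 + 15
101 = 6·15 + 11
15 = 1·11 + 4
11 = 2·4 + 3
4 = 1·3 + 1
3 = 3·1 + 0  (stop)
So 419/101 = [4; 6, 1, 2, 1, 3].

[4; 6, 1, 2, 1, 3]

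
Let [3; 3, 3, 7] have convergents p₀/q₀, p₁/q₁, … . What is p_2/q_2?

Using pₖ = aₖpₖ₋₁ + pₖ₋₂, qₖ = aₖqₖ₋₁ + qₖ₋₂ (with p₋₁=1, p₋₂=0, q₋₁=0, q₋₂=1):
  k=0: a=3, p=3, q=1
  k=1: a=3, p=10, q=3
  k=2: a=3, p=33, q=10

33/10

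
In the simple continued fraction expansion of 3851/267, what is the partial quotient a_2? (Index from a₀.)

2

3851 = 14·267 + 113   →  a_0 = 14
267 = 2·113 + 41   →  a_1 = 2
113 = 2·41 + 31   →  a_2 = 2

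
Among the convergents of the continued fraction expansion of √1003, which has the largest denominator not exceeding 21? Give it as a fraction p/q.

95/3

√1003 = [31; 1, 2, 31, 2, 1, 62, …] (period length 6).
Convergents:
  p_0/q_0 = 31/1
  p_1/q_1 = 32/1
  p_2/q_2 = 95/3
  p_3/q_3 = 2977/94
q_2 = 3 ≤ 21 < 94 = q_3, so the answer is 95/3.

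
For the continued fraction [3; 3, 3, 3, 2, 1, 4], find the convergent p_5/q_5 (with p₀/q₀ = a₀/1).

360/109

Using pₖ = aₖpₖ₋₁ + pₖ₋₂, qₖ = aₖqₖ₋₁ + qₖ₋₂ (with p₋₁=1, p₋₂=0, q₋₁=0, q₋₂=1):
  k=0: a=3, p=3, q=1
  k=1: a=3, p=10, q=3
  k=2: a=3, p=33, q=10
  k=3: a=3, p=109, q=33
  k=4: a=2, p=251, q=76
  k=5: a=1, p=360, q=109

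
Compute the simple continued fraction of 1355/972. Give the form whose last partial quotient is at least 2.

[1; 2, 1, 1, 6, 9, 1, 2]

1355 = 1×972 + 383
972 = 2×383 + 206
383 = 1×206 + 177
206 = 1×177 + 29
177 = 6×29 + 3
29 = 9×3 + 2
3 = 1×2 + 1
2 = 2×1 + 0  (stop)
So 1355/972 = [1; 2, 1, 1, 6, 9, 1, 2].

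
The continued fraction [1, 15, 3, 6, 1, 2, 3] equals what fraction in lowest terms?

Fold from the inside: start with 3/1.
  2 + 1/3 = 7/3
  1 + 3/7 = 10/7
  6 + 7/10 = 67/10
  3 + 10/67 = 211/67
  15 + 67/211 = 3232/211
  1 + 211/3232 = 3443/3232

3443/3232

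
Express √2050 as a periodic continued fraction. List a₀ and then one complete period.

[45; 3, 1, 1, 1, 1, 3, 90]

a₀ = ⌊√2050⌋ = 45.
With m₀=0, d₀=1 and mₖ₊₁ = dₖaₖ − mₖ, dₖ₊₁ = (n − mₖ₊₁²)/dₖ, aₖ₊₁ = ⌊(a₀+mₖ₊₁)/dₖ₊₁⌋:
  k=1: m=45, d=25, a=3
  k=2: m=30, d=46, a=1
  k=3: m=16, d=39, a=1
  k=4: m=23, d=39, a=1
  k=5: m=16, d=46, a=1
  k=6: m=30, d=25, a=3
  k=7: m=45, d=1, a=90
d=1 and a=2a₀=90 at k=7, so the next step gives (m, d) = (45, 25) again — its k=1 value — and the period has length 7.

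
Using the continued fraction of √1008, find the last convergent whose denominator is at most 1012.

√1008 = [31; 1, 2, 1, 62, …] (period length 4).
Convergents:
  p_0/q_0 = 31/1
  p_1/q_1 = 32/1
  p_2/q_2 = 95/3
  p_3/q_3 = 127/4
  p_4/q_4 = 7969/251
  p_5/q_5 = 8096/255
  p_6/q_6 = 24161/761
  p_7/q_7 = 32257/1016
q_6 = 761 ≤ 1012 < 1016 = q_7, so the answer is 24161/761.

24161/761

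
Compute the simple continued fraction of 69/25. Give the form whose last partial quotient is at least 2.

69 = 2*25 + 19
25 = 1*19 + 6
19 = 3*6 + 1
6 = 6*1 + 0  (stop)
So 69/25 = [2; 1, 3, 6].

[2; 1, 3, 6]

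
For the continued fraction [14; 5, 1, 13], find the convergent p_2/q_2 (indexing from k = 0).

Using pₖ = aₖpₖ₋₁ + pₖ₋₂, qₖ = aₖqₖ₋₁ + qₖ₋₂ (with p₋₁=1, p₋₂=0, q₋₁=0, q₋₂=1):
  k=0: a=14, p=14, q=1
  k=1: a=5, p=71, q=5
  k=2: a=1, p=85, q=6

85/6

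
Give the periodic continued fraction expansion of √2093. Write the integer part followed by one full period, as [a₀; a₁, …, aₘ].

[45; 1, 2, 1, 90]

a₀ = ⌊√2093⌋ = 45.
With m₀=0, d₀=1 and mₖ₊₁ = dₖaₖ − mₖ, dₖ₊₁ = (n − mₖ₊₁²)/dₖ, aₖ₊₁ = ⌊(a₀+mₖ₊₁)/dₖ₊₁⌋:
  k=1: m=45, d=68, a=1
  k=2: m=23, d=23, a=2
  k=3: m=23, d=68, a=1
  k=4: m=45, d=1, a=90
d=1 and a=2a₀=90 at k=4, so the next step gives (m, d) = (45, 68) again — its k=1 value — and the period has length 4.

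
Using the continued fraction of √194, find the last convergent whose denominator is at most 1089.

√194 = [13; 1, 12, 1, 26, …] (period length 4).
Convergents:
  p_0/q_0 = 13/1
  p_1/q_1 = 14/1
  p_2/q_2 = 181/13
  p_3/q_3 = 195/14
  p_4/q_4 = 5251/377
  p_5/q_5 = 5446/391
  p_6/q_6 = 70603/5069
q_5 = 391 ≤ 1089 < 5069 = q_6, so the answer is 5446/391.

5446/391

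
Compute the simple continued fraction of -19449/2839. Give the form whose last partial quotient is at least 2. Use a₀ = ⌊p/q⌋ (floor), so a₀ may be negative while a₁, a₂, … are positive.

[-7; 6, 1, 2, 3, 2, 18]

-19449 = -7×2839 + 424
2839 = 6×424 + 295
424 = 1×295 + 129
295 = 2×129 + 37
129 = 3×37 + 18
37 = 2×18 + 1
18 = 18×1 + 0  (stop)
So -19449/2839 = [-7; 6, 1, 2, 3, 2, 18].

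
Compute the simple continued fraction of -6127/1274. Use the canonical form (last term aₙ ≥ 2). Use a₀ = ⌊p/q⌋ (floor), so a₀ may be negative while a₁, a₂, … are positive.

[-5; 5, 4, 8, 2, 3]

-6127 = -5*1274 + 243
1274 = 5*243 + 59
243 = 4*59 + 7
59 = 8*7 + 3
7 = 2*3 + 1
3 = 3*1 + 0  (stop)
So -6127/1274 = [-5; 5, 4, 8, 2, 3].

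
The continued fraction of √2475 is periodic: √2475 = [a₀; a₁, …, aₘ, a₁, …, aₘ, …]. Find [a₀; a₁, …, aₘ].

a₀ = ⌊√2475⌋ = 49.
With m₀=0, d₀=1 and mₖ₊₁ = dₖaₖ − mₖ, dₖ₊₁ = (n − mₖ₊₁²)/dₖ, aₖ₊₁ = ⌊(a₀+mₖ₊₁)/dₖ₊₁⌋:
  k=1: m=49, d=74, a=1
  k=2: m=25, d=25, a=2
  k=3: m=25, d=74, a=1
  k=4: m=49, d=1, a=98
d=1 and a=2a₀=98 at k=4, so the next step gives (m, d) = (49, 74) again — its k=1 value — and the period has length 4.

[49; 1, 2, 1, 98]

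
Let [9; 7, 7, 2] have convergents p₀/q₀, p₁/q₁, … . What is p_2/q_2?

457/50

Using pₖ = aₖpₖ₋₁ + pₖ₋₂, qₖ = aₖqₖ₋₁ + qₖ₋₂ (with p₋₁=1, p₋₂=0, q₋₁=0, q₋₂=1):
  k=0: a=9, p=9, q=1
  k=1: a=7, p=64, q=7
  k=2: a=7, p=457, q=50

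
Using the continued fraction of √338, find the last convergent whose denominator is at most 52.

√338 = [18; 2, 1, 1, 2, 36, …] (period length 5).
Convergents:
  p_0/q_0 = 18/1
  p_1/q_1 = 37/2
  p_2/q_2 = 55/3
  p_3/q_3 = 92/5
  p_4/q_4 = 239/13
  p_5/q_5 = 8696/473
q_4 = 13 ≤ 52 < 473 = q_5, so the answer is 239/13.

239/13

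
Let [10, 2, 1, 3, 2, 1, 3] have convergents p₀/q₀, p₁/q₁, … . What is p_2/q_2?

31/3

Using pₖ = aₖpₖ₋₁ + pₖ₋₂, qₖ = aₖqₖ₋₁ + qₖ₋₂ (with p₋₁=1, p₋₂=0, q₋₁=0, q₋₂=1):
  k=0: a=10, p=10, q=1
  k=1: a=2, p=21, q=2
  k=2: a=1, p=31, q=3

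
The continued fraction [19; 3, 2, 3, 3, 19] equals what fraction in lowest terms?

29419/1525

Using pₖ = aₖpₖ₋₁ + pₖ₋₂ and qₖ = aₖqₖ₋₁ + qₖ₋₂:
  k=0: a=19, p=19, q=1
  k=1: a=3, p=58, q=3
  k=2: a=2, p=135, q=7
  k=3: a=3, p=463, q=24
  k=4: a=3, p=1524, q=79
  k=5: a=19, p=29419, q=1525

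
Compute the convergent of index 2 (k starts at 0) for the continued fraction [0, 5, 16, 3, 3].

16/81

Using pₖ = aₖpₖ₋₁ + pₖ₋₂, qₖ = aₖqₖ₋₁ + qₖ₋₂ (with p₋₁=1, p₋₂=0, q₋₁=0, q₋₂=1):
  k=0: a=0, p=0, q=1
  k=1: a=5, p=1, q=5
  k=2: a=16, p=16, q=81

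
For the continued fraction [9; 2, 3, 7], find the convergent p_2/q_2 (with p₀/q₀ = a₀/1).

Using pₖ = aₖpₖ₋₁ + pₖ₋₂, qₖ = aₖqₖ₋₁ + qₖ₋₂ (with p₋₁=1, p₋₂=0, q₋₁=0, q₋₂=1):
  k=0: a=9, p=9, q=1
  k=1: a=2, p=19, q=2
  k=2: a=3, p=66, q=7

66/7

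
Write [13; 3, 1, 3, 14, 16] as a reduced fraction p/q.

45623/3439

Using pₖ = aₖpₖ₋₁ + pₖ₋₂ and qₖ = aₖqₖ₋₁ + qₖ₋₂:
  k=0: a=13, p=13, q=1
  k=1: a=3, p=40, q=3
  k=2: a=1, p=53, q=4
  k=3: a=3, p=199, q=15
  k=4: a=14, p=2839, q=214
  k=5: a=16, p=45623, q=3439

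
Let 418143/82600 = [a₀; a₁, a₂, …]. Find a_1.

418143 = 5·82600 + 5143   →  a_0 = 5
82600 = 16·5143 + 312   →  a_1 = 16

16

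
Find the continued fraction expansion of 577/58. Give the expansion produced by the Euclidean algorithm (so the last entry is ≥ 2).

577 = 9*58 + 55
58 = 1*55 + 3
55 = 18*3 + 1
3 = 3*1 + 0  (stop)
So 577/58 = [9; 1, 18, 3].

[9; 1, 18, 3]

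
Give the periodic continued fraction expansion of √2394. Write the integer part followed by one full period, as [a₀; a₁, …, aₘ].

a₀ = ⌊√2394⌋ = 48.

[48; 1, 12, 1, 96]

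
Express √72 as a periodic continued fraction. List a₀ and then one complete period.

a₀ = ⌊√72⌋ = 8.
With m₀=0, d₀=1 and mₖ₊₁ = dₖaₖ − mₖ, dₖ₊₁ = (n − mₖ₊₁²)/dₖ, aₖ₊₁ = ⌊(a₀+mₖ₊₁)/dₖ₊₁⌋:
  k=1: m=8, d=8, a=2
  k=2: m=8, d=1, a=16
d=1 and a=2a₀=16 at k=2, so the next step gives (m, d) = (8, 8) again — its k=1 value — and the period has length 2.

[8; 2, 16]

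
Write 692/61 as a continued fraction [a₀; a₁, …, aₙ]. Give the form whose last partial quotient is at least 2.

[11; 2, 1, 9, 2]

692 = 11×61 + 21
61 = 2×21 + 19
21 = 1×19 + 2
19 = 9×2 + 1
2 = 2×1 + 0  (stop)
So 692/61 = [11; 2, 1, 9, 2].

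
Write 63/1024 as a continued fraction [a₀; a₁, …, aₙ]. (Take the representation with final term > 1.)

63 = 0×1024 + 63
1024 = 16×63 + 16
63 = 3×16 + 15
16 = 1×15 + 1
15 = 15×1 + 0  (stop)
So 63/1024 = [0; 16, 3, 1, 15].

[0; 16, 3, 1, 15]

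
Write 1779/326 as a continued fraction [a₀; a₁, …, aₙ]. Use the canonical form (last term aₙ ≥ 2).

[5; 2, 5, 3, 9]

1779 = 5·326 + 149
326 = 2·149 + 28
149 = 5·28 + 9
28 = 3·9 + 1
9 = 9·1 + 0  (stop)
So 1779/326 = [5; 2, 5, 3, 9].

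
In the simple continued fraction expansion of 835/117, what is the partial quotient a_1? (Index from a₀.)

7

835 = 7·117 + 16   →  a_0 = 7
117 = 7·16 + 5   →  a_1 = 7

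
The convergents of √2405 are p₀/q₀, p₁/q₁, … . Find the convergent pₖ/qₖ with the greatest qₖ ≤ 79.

2403/49

√2405 = [49; 24, 1, 1, 24, 98, …] (period length 5).
Convergents:
  p_0/q_0 = 49/1
  p_1/q_1 = 1177/24
  p_2/q_2 = 1226/25
  p_3/q_3 = 2403/49
  p_4/q_4 = 58898/1201
q_3 = 49 ≤ 79 < 1201 = q_4, so the answer is 2403/49.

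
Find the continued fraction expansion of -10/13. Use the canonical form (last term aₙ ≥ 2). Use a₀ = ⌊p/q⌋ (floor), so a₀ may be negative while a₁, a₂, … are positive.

[-1; 4, 3]

-10 = -1*13 + 3
13 = 4*3 + 1
3 = 3*1 + 0  (stop)
So -10/13 = [-1; 4, 3].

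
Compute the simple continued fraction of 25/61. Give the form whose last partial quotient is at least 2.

25 = 0·61 + 25
61 = 2·25 + 11
25 = 2·11 + 3
11 = 3·3 + 2
3 = 1·2 + 1
2 = 2·1 + 0  (stop)
So 25/61 = [0; 2, 2, 3, 1, 2].

[0; 2, 2, 3, 1, 2]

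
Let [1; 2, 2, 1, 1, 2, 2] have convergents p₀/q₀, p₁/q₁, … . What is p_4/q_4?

17/12

Using pₖ = aₖpₖ₋₁ + pₖ₋₂, qₖ = aₖqₖ₋₁ + qₖ₋₂ (with p₋₁=1, p₋₂=0, q₋₁=0, q₋₂=1):
  k=0: a=1, p=1, q=1
  k=1: a=2, p=3, q=2
  k=2: a=2, p=7, q=5
  k=3: a=1, p=10, q=7
  k=4: a=1, p=17, q=12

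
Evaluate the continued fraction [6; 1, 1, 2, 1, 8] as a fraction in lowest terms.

401/61

Fold from the inside: start with 8/1.
  1 + 1/8 = 9/8
  2 + 8/9 = 26/9
  1 + 9/26 = 35/26
  1 + 26/35 = 61/35
  6 + 35/61 = 401/61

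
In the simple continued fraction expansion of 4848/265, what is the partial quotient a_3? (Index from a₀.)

4848 = 18·265 + 78   →  a_0 = 18
265 = 3·78 + 31   →  a_1 = 3
78 = 2·31 + 16   →  a_2 = 2
31 = 1·16 + 15   →  a_3 = 1

1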